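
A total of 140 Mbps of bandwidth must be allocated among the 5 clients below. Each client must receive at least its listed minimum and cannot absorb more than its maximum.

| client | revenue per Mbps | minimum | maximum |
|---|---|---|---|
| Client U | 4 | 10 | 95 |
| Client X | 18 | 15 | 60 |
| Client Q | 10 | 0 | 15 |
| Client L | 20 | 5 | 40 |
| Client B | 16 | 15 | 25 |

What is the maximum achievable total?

Meeting every minimum uses 10+15+0+5+15 = 45 Mbps, leaving 95.
Highest revenue per Mbps first: Client L 20 > Client X 18 > Client B 16 > Client Q 10 > Client U 4.
Client L takes 35 more to reach its cap of 40 ; 60 left.
Client X takes 45 more to reach its cap of 60 ; 15 left.
Client B takes 10 more to reach its cap of 25 ; 5 left.
Only 5 left; Client Q takes them to reach 5.
Total = 4×10 + 18×60 + 10×5 + 20×40 + 16×25 = 2370.

2370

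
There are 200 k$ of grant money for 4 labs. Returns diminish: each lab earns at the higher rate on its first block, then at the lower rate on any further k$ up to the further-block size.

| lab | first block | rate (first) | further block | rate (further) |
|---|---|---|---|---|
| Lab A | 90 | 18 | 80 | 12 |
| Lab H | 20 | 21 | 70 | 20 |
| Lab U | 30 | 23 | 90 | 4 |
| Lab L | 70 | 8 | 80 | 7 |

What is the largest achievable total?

Treat each block as its own option and order by rate: Lab U/T1 23 > Lab H/T1 21 > Lab H/T2 20 > Lab A/T1 18 > Lab A/T2 12 > Lab L/T1 8 > Lab L/T2 7 > Lab U/T2 4.
Lab U T1 at 23: fill all 30 → 170 left.
Fill Lab H T1 block (20 at 21) → 150 left.
Fill Lab H T2 block (70 at 20) → 80 left.
80 remain; put them into Lab A T1 at 18.
Total = 23×30 + 21×20 + 20×70 + 18×80 = 3950.

3950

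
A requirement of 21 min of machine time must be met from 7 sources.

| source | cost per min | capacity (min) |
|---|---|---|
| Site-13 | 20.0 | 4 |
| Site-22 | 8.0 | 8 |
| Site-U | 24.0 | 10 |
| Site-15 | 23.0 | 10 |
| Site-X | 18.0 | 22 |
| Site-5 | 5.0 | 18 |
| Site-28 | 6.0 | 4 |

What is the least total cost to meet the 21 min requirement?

Use sources in increasing cost order.
Site-5 at 5.0: take all 18 min → 3 still needed.
Take 3 from Site-28 at 6.0 to finish.
Site-22, Site-X, Site-13, Site-15, Site-U: unused.
Cost = 18×5.0 + 3×6.0 = 108.

108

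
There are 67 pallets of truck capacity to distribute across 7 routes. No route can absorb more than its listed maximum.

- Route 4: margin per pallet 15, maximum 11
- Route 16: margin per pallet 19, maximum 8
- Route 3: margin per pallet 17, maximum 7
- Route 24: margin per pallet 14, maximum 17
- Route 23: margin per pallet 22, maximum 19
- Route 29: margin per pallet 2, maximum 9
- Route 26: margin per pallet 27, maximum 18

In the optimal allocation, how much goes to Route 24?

4

Highest margin per pallet first: Route 26 27 > Route 23 22 > Route 16 19 > Route 3 17 > Route 4 15 > Route 24 14 > Route 29 2.
Route 26 takes 18 to reach its cap of 18 ; 49 left.
Route 23: +19 to 19 (cap) ; 30 left.
Route 16: +8 to 8 (cap) ; 22 left.
Give Route 3 7 to hit its cap of 7 ; 15 left.
Route 4: +11 to 11 (cap) ; 4 left.
Route 24 has room for 17 but only 4 remain, so it gets 4.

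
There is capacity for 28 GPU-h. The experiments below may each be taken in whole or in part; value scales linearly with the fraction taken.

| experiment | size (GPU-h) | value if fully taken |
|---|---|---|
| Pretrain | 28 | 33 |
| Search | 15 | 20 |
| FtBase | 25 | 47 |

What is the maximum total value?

51

Best value per unit of size first: FtBase 47/25≈1.88, Search 20/15≈1.33, Pretrain 33/28≈1.18.
All 25 GPU-h of FtBase fit (value 47) — 3 remain.
Only 3 GPU-h remain; take 3/15 of Search for value 20×3/15 = 4.
Total value = 51.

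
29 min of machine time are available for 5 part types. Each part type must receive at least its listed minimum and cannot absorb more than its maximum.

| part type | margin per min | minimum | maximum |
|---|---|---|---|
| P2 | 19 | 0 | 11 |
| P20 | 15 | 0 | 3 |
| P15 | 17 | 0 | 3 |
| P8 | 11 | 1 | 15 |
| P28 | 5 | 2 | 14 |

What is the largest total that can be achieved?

Meeting every minimum uses 0+0+0+1+2 = 3 min, leaving 26.
Highest margin per min first: P2 19 > P15 17 > P20 15 > P8 11 > P28 5.
P2: +11 to 11 (cap) → 15 left.
Give P15 3 more to hit its cap of 3 → 12 left.
P20: +3 to 3 (cap) → 9 left.
Only 9 left; P8 takes them to reach 10.
Total = 19×11 + 15×3 + 17×3 + 11×10 + 5×2 = 425.

425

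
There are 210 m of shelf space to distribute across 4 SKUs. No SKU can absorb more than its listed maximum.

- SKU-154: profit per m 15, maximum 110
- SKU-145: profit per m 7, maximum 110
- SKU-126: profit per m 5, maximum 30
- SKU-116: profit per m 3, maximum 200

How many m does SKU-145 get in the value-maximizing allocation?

100

Highest profit per m first: SKU-154 15 > SKU-145 7 > SKU-126 5 > SKU-116 3.
SKU-154 takes 110 to reach its cap of 110 ; 100 left.
SKU-145: +100 (room for 110) → 100. Pool exhausted.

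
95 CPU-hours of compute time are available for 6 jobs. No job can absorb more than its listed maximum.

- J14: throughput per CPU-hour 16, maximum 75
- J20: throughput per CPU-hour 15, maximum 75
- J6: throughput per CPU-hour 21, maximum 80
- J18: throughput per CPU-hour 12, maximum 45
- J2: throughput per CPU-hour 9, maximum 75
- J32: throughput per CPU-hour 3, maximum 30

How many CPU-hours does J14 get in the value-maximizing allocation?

Rank by throughput per CPU-hour: J6 21 > J14 16 > J20 15 > J18 12 > J2 9 > J32 3.
J6: +80 to 80 (cap) — 15 left.
J14 has room for 75 but only 15 remain, so it gets 15.

15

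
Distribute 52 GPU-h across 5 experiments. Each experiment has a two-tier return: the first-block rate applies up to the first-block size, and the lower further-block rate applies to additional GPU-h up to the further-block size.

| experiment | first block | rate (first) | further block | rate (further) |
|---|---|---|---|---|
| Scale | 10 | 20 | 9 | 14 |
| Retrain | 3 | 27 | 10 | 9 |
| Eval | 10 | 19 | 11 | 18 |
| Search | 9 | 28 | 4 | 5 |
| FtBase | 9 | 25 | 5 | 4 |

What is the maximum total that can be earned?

Treat each block as its own option and order by rate: Search/T1 28 > Retrain/T1 27 > FtBase/T1 25 > Scale/T1 20 > Eval/T1 19 > Eval/T2 18 > Scale/T2 14 > Retrain/T2 9 > Search/T2 5 > FtBase/T2 4.
Fill Search T1 block (9 at 28) → 43 left.
Fill Retrain T1 block (3 at 27) → 40 left.
FtBase/T1 (25): +9 → 31 left.
Fill Scale T1 block (10 at 20) → 21 left.
Eval/T1 (19): +10 → 11 left.
Eval/T2 (18): +11 → 0 left.
Total = 28×9 + 27×3 + 25×9 + 20×10 + 19×10 + 18×11 = 1146.

1146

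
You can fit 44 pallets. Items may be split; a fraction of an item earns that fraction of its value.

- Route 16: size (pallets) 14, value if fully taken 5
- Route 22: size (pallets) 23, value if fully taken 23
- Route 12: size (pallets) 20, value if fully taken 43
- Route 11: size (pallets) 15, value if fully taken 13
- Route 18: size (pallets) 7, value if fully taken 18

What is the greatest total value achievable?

78

Sort by value density: Route 18 18/7≈2.57, Route 12 43/20≈2.15, Route 22 23/23≈1, Route 11 13/15≈0.867, Route 16 5/14≈0.357.
All 7 pallets of Route 18 fit (value 18) → 37 remain.
Take all of Route 12 (20 pallets, value 43) → 17 pallets left.
Fill the last 17 pallets with part of Route 22: 17/23 of it earns 17.
Total value = 78.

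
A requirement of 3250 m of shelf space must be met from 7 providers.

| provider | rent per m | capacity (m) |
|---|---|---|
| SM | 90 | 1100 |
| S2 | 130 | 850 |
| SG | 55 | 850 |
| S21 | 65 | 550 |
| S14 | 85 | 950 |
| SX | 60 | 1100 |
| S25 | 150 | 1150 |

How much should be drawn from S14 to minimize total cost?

Use providers in increasing cost order.
Take 850 from SG at 55 → need 2400 more.
SX at 60: take all 1100 m → 1300 still needed.
S21 at 65: take all 550 m → 750 still needed.
S14 (85): take the remaining 750 → done.
SM, S2, S25: unused.

750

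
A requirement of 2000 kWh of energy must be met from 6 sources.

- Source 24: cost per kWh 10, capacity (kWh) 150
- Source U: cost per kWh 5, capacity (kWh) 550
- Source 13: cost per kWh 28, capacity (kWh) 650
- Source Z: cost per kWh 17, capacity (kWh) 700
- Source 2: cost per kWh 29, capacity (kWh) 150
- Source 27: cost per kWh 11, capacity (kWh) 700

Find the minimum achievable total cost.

22150

Use sources in increasing cost order.
Source U at 5: take all 550 kWh ; 1450 still needed.
Source 24 (10): use full 150 ; 1300 kWh to go.
Source 27 (11): use full 700 ; 600 kWh to go.
Source Z at 17: take 600 of its 700 ; requirement met.
Source 13, Source 2: unused.
Cost = 550×5 + 150×10 + 700×11 + 600×17 = 22150.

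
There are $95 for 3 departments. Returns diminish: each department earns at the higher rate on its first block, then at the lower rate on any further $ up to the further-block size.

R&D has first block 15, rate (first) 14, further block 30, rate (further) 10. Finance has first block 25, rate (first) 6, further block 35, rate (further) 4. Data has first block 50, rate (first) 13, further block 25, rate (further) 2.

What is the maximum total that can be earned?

1160

Order all 6 blocks by rate: R&D/first 14 > Data/first 13 > R&D/second 10 > Finance/first 6 > Finance/second 4 > Data/second 2.
Fill R&D first block (15 at 14) ; 80 left.
Data first at 13: fill all 50 ; 30 left.
R&D second at 10: fill all 30 ; 0 left.
Total = 14×15 + 13×50 + 10×30 = 1160.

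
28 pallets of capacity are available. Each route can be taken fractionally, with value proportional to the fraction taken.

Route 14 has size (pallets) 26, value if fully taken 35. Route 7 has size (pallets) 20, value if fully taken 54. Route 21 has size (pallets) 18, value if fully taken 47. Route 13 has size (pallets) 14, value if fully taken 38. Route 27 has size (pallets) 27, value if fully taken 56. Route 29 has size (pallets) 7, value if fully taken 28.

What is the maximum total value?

84.9

Best value per unit of size first: Route 29 28/7≈4, Route 13 38/14≈2.71, Route 7 54/20≈2.7, Route 21 47/18≈2.61, Route 27 56/27≈2.07, Route 14 35/26≈1.35.
Take all of Route 29 (7 pallets, value 28) ; 21 pallets left.
Route 13: take in full, 14 pallets for value 38 ; 7 left.
Fill the last 7 pallets with part of Route 7: 7/20 of it earns 18.9.
Total value = 84.9.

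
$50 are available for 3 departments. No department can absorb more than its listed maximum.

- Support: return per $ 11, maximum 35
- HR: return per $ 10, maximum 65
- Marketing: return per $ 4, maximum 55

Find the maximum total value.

535

Rank by return per $: Support 11 > HR 10 > Marketing 4.
Support: +35 to 35 (cap) — 15 left.
HR: +15 (room for 65) → 15. Pool exhausted.
Total = 11×35 + 10×15 = 535.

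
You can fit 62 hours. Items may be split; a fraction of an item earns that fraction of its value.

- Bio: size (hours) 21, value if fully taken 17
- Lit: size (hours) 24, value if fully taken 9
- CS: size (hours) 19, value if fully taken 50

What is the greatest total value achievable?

Best value per unit of size first: CS 50/19≈2.63, Bio 17/21≈0.81, Lit 9/24≈0.375.
All 19 hours of CS fit (value 50) ; 43 remain.
Take all of Bio (21 hours, value 17) ; 22 hours left.
22 hours left: a 22/24 share of Lit gives 9×22/24 = 8.25.
Total value = 75.25.

75.25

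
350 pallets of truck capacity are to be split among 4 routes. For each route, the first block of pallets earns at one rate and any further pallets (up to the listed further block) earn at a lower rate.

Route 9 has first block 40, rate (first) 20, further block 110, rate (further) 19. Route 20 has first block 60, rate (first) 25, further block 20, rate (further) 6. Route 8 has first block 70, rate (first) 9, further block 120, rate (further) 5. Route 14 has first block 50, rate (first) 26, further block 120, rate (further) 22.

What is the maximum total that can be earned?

Order all 8 blocks by rate: Route 14/first 26 > Route 20/first 25 > Route 14/second 22 > Route 9/first 20 > Route 9/second 19 > Route 8/first 9 > Route 20/second 6 > Route 8/second 5.
Fill Route 14 first block (50 at 26) ; 300 left.
Route 20/first (25): +60 ; 240 left.
Route 14 second at 22: fill all 120 ; 120 left.
Route 9/first (20): +40 ; 80 left.
Route 9 second at 19: only 80 left, fill 80.
Total = 26×50 + 25×60 + 22×120 + 20×40 + 19×80 = 7760.

7760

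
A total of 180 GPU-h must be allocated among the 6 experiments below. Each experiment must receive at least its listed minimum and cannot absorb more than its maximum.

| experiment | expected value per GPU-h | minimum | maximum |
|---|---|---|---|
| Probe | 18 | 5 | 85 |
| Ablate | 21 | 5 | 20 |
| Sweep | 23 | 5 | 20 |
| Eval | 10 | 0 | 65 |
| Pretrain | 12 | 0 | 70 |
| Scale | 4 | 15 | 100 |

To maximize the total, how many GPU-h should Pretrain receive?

40

Meeting every minimum uses 5+5+5+0+0+15 = 30 GPU-h, leaving 150.
Order the experiments by expected value per GPU-h: Sweep 23 > Ablate 21 > Probe 18 > Pretrain 12 > Eval 10 > Scale 4.
Sweep: +15 to 20 (cap) ; 135 left.
Ablate takes 15 more to reach its cap of 20 ; 120 left.
Give Probe 80 more to hit its cap of 85 ; 40 left.
Only 40 left; Pretrain takes them to reach 40.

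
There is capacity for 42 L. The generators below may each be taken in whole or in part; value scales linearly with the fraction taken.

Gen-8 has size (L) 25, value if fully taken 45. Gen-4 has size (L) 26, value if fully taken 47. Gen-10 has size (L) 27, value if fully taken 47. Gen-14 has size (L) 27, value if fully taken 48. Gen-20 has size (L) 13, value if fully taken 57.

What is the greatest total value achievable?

109.4

Rank by value-to-size ratio: Gen-20 57/13≈4.38, Gen-4 47/26≈1.81, Gen-8 45/25≈1.8, Gen-14 48/27≈1.78, Gen-10 47/27≈1.74.
Take all of Gen-20 (13 L, value 57) — 29 L left.
All 26 L of Gen-4 fit (value 47) — 3 remain.
Fill the last 3 L with part of Gen-8: 3/25 of it earns 5.4.
Total value = 109.4.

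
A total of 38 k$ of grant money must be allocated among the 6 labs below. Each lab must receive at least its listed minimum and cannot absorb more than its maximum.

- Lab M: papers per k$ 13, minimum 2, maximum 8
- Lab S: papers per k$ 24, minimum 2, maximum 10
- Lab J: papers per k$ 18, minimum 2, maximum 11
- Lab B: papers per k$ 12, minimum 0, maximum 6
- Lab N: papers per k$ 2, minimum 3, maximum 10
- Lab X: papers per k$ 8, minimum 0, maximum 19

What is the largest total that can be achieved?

620

Meeting every minimum uses 2+2+2+0+3+0 = 9 k$, leaving 29.
Rank by papers per k$: Lab S 24 > Lab J 18 > Lab M 13 > Lab B 12 > Lab X 8 > Lab N 2.
Lab S: +8 to 10 (cap) → 21 left.
Lab J takes 9 more to reach its cap of 11 → 12 left.
Lab M takes 6 more to reach its cap of 8 → 6 left.
Lab B: +6 to 6 (cap) → 0 left.
Total = 13×8 + 24×10 + 18×11 + 12×6 + 2×3 = 620.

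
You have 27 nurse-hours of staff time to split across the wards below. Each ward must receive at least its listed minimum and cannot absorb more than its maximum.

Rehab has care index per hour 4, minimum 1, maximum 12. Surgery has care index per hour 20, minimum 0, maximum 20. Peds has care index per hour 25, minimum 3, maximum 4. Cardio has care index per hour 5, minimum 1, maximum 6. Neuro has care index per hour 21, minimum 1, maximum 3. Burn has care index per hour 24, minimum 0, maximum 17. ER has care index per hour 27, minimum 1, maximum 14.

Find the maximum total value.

652

Meeting every minimum uses 1+0+3+1+1+0+1 = 7 nurse-hours, leaving 20.
Rank by care index per hour: ER 27 > Peds 25 > Burn 24 > Neuro 21 > Surgery 20 > Cardio 5 > Rehab 4.
ER: +13 to 14 (cap) ; 7 left.
Give Peds 1 more to hit its cap of 4 ; 6 left.
Burn has room for 17 more but only 6 remain, so it gets 6.
Total = 4×1 + 25×4 + 5×1 + 21×1 + 24×6 + 27×14 = 652.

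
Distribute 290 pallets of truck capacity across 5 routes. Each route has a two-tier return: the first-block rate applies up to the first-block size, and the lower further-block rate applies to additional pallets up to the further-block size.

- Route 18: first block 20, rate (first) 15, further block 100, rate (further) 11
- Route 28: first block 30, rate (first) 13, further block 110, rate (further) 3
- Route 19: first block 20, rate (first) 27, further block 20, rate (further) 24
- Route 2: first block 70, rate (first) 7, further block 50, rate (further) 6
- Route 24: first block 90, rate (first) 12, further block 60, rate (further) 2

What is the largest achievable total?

3960

Order all 10 blocks by rate: Route 19/T1 27 > Route 19/T2 24 > Route 18/T1 15 > Route 28/T1 13 > Route 24/T1 12 > Route 18/T2 11 > Route 2/T1 7 > Route 2/T2 6 > Route 28/T2 3 > Route 24/T2 2.
Route 19/T1 (27): +20 — 270 left.
Fill Route 19 T2 block (20 at 24) — 250 left.
Route 18/T1 (15): +20 — 230 left.
Route 28/T1 (13): +30 — 200 left.
Route 24/T1 (12): +90 — 110 left.
Fill Route 18 T2 block (100 at 11) — 10 left.
Route 2 T1 at 7: only 10 left, fill 10.
Total = 27×20 + 24×20 + 15×20 + 13×30 + 12×90 + 11×100 + 7×10 = 3960.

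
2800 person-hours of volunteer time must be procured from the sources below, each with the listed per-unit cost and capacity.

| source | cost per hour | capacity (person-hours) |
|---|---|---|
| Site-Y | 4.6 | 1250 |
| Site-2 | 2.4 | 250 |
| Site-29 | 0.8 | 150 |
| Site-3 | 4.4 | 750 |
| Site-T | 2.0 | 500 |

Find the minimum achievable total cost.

Use sources in increasing cost order.
Site-29 (0.8): use full 150 — 2650 person-hours to go.
Take 500 from Site-T at 2.0 — need 2150 more.
Site-2 at 2.4: take all 250 person-hours — 1900 still needed.
Take 750 from Site-3 at 4.4 — need 1150 more.
Site-Y at 4.6: take 1150 of its 1250 — requirement met.
Cost = 150×0.8 + 500×2.0 + 250×2.4 + 750×4.4 + 1150×4.6 = 10310.

10310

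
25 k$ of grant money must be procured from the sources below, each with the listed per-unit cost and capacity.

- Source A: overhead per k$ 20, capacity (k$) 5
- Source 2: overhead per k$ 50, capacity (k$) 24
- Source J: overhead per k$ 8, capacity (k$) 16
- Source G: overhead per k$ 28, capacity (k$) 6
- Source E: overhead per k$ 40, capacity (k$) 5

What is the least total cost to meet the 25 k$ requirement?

340

Fill from the cheapest source first.
Source J at 8: take all 16 k$ → 9 still needed.
Source A at 20: take all 5 k$ → 4 still needed.
Take 4 from Source G at 28 to finish.
Source E, Source 2: unused.
Cost = 16×8 + 5×20 + 4×28 = 340.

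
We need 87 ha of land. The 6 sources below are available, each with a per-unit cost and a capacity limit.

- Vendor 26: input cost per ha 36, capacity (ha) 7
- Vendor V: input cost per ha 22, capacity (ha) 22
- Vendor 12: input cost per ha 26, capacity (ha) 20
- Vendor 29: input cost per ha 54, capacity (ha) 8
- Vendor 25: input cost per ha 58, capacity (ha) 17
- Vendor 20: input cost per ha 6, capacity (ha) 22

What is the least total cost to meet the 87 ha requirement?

Cheapest first:
Take 22 from Vendor 20 at 6 ; need 65 more.
Vendor V (22): use full 22 ; 43 ha to go.
Vendor 12 at 26: take all 20 ha ; 23 still needed.
Vendor 26 at 36: take all 7 ha ; 16 still needed.
Vendor 29 (54): use full 8 ; 8 ha to go.
Vendor 25 at 58: take 8 of its 17 ; requirement met.
Cost = 22×6 + 22×22 + 20×26 + 7×36 + 8×54 + 8×58 = 2284.

2284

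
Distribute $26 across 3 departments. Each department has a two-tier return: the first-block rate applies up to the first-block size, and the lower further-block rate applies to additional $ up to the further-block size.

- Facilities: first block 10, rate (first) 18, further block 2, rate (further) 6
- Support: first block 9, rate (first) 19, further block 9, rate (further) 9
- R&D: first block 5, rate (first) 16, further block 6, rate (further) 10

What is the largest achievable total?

451

Rank every tier by rate: Support/first 19 > Facilities/first 18 > R&D/first 16 > R&D/second 10 > Support/second 9 > Facilities/second 6.
Support first at 19: fill all 9 → 17 left.
Facilities/first (18): +10 → 7 left.
R&D first at 16: fill all 5 → 2 left.
R&D second at 10: only 2 left, fill 2.
Total = 19×9 + 18×10 + 16×5 + 10×2 = 451.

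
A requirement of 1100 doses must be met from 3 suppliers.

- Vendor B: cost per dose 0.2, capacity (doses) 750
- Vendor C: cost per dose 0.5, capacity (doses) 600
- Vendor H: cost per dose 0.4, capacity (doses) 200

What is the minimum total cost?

305

Cheapest first:
Vendor B (0.2): use full 750 ; 350 doses to go.
Vendor H at 0.4: take all 200 doses ; 150 still needed.
Vendor C (0.5): take the remaining 150 ; done.
Cost = 750×0.2 + 200×0.4 + 150×0.5 = 305.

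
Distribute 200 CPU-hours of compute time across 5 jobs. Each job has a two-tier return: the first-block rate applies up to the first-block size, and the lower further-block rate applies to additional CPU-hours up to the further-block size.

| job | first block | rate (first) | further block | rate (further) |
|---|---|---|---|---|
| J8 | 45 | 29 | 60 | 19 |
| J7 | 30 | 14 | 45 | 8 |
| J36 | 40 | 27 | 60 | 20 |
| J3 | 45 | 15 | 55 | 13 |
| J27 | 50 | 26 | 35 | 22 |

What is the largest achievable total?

5055

Treat each block as its own option and order by rate: J8/tier1 29 > J36/tier1 27 > J27/tier1 26 > J27/tier2 22 > J36/tier2 20 > J8/tier2 19 > J3/tier1 15 > J7/tier1 14 > J3/tier2 13 > J7/tier2 8.
J8 tier1 at 29: fill all 45 → 155 left.
J36 tier1 at 27: fill all 40 → 115 left.
J27 tier1 at 26: fill all 50 → 65 left.
J27/tier2 (22): +35 → 30 left.
J36 tier2 at 20: only 30 left, fill 30.
Total = 29×45 + 27×40 + 26×50 + 22×35 + 20×30 = 5055.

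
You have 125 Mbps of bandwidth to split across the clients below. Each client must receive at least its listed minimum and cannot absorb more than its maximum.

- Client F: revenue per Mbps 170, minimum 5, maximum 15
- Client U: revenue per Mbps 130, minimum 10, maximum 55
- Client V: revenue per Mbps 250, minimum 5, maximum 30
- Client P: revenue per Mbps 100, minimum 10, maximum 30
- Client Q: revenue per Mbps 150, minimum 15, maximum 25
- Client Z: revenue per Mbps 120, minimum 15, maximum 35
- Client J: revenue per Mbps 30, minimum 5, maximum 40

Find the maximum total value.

20000

Meeting every minimum uses 5+10+5+10+15+15+5 = 65 Mbps, leaving 60.
Rank by revenue per Mbps: Client V 250 > Client F 170 > Client Q 150 > Client U 130 > Client Z 120 > Client P 100 > Client J 30.
Client V takes 25 more to reach its cap of 30 ; 35 left.
Client F takes 10 more to reach its cap of 15 ; 25 left.
Client Q takes 10 more to reach its cap of 25 ; 15 left.
Client U has room for 45 more but only 15 remain, so it gets 25.
Total = 170×15 + 130×25 + 250×30 + 100×10 + 150×25 + 120×15 + 30×5 = 20000.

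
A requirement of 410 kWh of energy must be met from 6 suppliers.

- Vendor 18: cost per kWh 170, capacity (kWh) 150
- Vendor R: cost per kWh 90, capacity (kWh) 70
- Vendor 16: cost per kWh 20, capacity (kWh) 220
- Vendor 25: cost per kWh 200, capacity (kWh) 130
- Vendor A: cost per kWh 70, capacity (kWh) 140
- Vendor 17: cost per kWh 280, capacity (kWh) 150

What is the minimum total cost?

18700

Cheapest first:
Take 220 from Vendor 16 at 20 → need 190 more.
Vendor A at 70: take all 140 kWh → 50 still needed.
Vendor R at 90: take 50 of its 70 → requirement met.
Vendor 18, Vendor 25, Vendor 17: unused.
Cost = 220×20 + 140×70 + 50×90 = 18700.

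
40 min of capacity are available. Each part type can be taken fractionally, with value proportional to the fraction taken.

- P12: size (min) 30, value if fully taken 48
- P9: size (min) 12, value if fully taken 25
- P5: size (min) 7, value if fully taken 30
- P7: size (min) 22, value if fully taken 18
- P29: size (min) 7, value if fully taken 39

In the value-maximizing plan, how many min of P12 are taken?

14

Sort by value density: P29 39/7≈5.57, P5 30/7≈4.29, P9 25/12≈2.08, P12 48/30≈1.6, P7 18/22≈0.818.
P29: take in full, 7 min for value 39 — 33 left.
All 7 min of P5 fit (value 30) — 26 remain.
All 12 min of P9 fit (value 25) — 14 remain.
14 min left: a 14/30 share of P12 gives 48×14/30 = 22.4.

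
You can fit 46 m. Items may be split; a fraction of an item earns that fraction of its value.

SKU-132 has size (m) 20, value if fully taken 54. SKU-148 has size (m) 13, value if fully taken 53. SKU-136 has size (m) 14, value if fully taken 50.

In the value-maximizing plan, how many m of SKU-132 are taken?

19

Best value per unit of size first: SKU-148 53/13≈4.08, SKU-136 50/14≈3.57, SKU-132 54/20≈2.7.
All 13 m of SKU-148 fit (value 53) → 33 remain.
SKU-136: take in full, 14 m for value 50 → 19 left.
19 m left: a 19/20 share of SKU-132 gives 54×19/20 = 51.3.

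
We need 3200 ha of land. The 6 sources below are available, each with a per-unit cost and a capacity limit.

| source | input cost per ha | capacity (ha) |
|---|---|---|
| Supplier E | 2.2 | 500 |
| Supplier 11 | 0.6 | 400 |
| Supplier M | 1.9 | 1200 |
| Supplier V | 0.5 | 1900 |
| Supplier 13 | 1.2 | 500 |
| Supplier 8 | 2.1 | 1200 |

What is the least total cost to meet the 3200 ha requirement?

2550

Fill from the cheapest source first.
Take 1900 from Supplier V at 0.5 ; need 1300 more.
Supplier 11 (0.6): use full 400 ; 900 ha to go.
Take 500 from Supplier 13 at 1.2 ; need 400 more.
Supplier M at 1.9: take 400 of its 1200 ; requirement met.
Supplier 8, Supplier E: unused.
Cost = 1900×0.5 + 400×0.6 + 500×1.2 + 400×1.9 = 2550.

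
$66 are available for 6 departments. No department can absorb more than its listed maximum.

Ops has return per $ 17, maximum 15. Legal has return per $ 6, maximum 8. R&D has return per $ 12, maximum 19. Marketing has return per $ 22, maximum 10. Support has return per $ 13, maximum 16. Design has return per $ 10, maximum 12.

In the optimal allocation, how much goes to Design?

Highest return per $ first: Marketing 22 > Ops 17 > Support 13 > R&D 12 > Design 10 > Legal 6.
Marketing takes 10 to reach its cap of 10 → 56 left.
Ops: +15 to 15 (cap) → 41 left.
Support takes 16 to reach its cap of 16 → 25 left.
R&D: +19 to 19 (cap) → 6 left.
Design: +6 (room for 12) → 6. Pool exhausted.

6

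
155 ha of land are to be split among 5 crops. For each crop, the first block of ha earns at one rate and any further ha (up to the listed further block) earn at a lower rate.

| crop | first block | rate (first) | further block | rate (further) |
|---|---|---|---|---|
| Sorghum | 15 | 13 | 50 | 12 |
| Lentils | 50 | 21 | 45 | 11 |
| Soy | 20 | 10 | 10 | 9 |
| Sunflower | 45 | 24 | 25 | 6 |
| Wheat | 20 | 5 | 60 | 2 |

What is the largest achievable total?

Rank every tier by rate: Sunflower/first 24 > Lentils/first 21 > Sorghum/first 13 > Sorghum/second 12 > Lentils/second 11 > Soy/first 10 > Soy/second 9 > Sunflower/second 6 > Wheat/first 5 > Wheat/second 2.
Fill Sunflower first block (45 at 24) ; 110 left.
Fill Lentils first block (50 at 21) ; 60 left.
Sorghum first at 13: fill all 15 ; 45 left.
Sorghum/second: +45 of 50 at 12; pool empty.
Total = 24×45 + 21×50 + 13×15 + 12×45 = 2865.

2865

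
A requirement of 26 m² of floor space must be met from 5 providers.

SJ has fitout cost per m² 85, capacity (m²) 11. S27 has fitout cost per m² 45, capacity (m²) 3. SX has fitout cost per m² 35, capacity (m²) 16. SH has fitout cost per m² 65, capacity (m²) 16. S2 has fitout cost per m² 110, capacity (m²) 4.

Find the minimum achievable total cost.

Fill from the cheapest provider first.
Take 16 from SX at 35 ; need 10 more.
S27 (45): use full 3 ; 7 m² to go.
SH (65): take the remaining 7 ; done.
SJ, S2: unused.
Cost = 16×35 + 3×45 + 7×65 = 1150.

1150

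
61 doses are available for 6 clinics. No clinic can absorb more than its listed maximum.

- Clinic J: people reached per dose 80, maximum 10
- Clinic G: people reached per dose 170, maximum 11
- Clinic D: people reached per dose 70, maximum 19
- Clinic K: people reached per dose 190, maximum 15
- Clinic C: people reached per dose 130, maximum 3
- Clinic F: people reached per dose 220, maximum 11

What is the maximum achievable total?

Order the clinics by people reached per dose: Clinic F 220 > Clinic K 190 > Clinic G 170 > Clinic C 130 > Clinic J 80 > Clinic D 70.
Clinic F: +11 to 11 (cap) → 50 left.
Clinic K: +15 to 15 (cap) → 35 left.
Give Clinic G 11 to hit its cap of 11 → 24 left.
Clinic C takes 3 to reach its cap of 3 → 21 left.
Clinic J takes 10 to reach its cap of 10 → 11 left.
Clinic D: +11 (room for 19) → 11. Pool exhausted.
Total = 80×10 + 170×11 + 70×11 + 190×15 + 130×3 + 220×11 = 9100.

9100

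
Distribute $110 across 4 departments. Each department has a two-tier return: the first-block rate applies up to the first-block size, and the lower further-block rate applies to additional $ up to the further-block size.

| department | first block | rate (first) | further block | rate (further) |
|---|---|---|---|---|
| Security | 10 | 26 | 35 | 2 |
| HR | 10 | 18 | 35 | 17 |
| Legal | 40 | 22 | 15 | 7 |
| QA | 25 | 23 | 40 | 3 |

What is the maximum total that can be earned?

2320

Order all 8 blocks by rate: Security/T1 26 > QA/T1 23 > Legal/T1 22 > HR/T1 18 > HR/T2 17 > Legal/T2 7 > QA/T2 3 > Security/T2 2.
Security T1 at 26: fill all 10 — 100 left.
QA T1 at 23: fill all 25 — 75 left.
Fill Legal T1 block (40 at 22) — 35 left.
HR T1 at 18: fill all 10 — 25 left.
HR/T2: +25 of 35 at 17; pool empty.
Total = 26×10 + 23×25 + 22×40 + 18×10 + 17×25 = 2320.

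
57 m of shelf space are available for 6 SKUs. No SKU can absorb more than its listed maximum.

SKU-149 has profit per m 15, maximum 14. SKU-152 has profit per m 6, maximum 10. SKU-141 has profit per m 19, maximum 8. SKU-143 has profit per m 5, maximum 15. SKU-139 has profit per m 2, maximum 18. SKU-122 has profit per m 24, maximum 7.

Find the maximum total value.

Highest profit per m first: SKU-122 24 > SKU-141 19 > SKU-149 15 > SKU-152 6 > SKU-143 5 > SKU-139 2.
SKU-122 takes 7 to reach its cap of 7 ; 50 left.
SKU-141 takes 8 to reach its cap of 8 ; 42 left.
SKU-149 takes 14 to reach its cap of 14 ; 28 left.
Give SKU-152 10 to hit its cap of 10 ; 18 left.
SKU-143: +15 to 15 (cap) ; 3 left.
SKU-139 has room for 18 but only 3 remain, so it gets 3.
Total = 15×14 + 6×10 + 19×8 + 5×15 + 2×3 + 24×7 = 671.

671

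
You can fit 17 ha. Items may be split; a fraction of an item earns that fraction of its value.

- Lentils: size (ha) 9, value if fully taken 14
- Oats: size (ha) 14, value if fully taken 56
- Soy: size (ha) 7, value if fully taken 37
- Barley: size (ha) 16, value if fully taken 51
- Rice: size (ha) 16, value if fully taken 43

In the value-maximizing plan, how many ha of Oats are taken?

Sort by value density: Soy 37/7≈5.29, Oats 56/14≈4, Barley 51/16≈3.19, Rice 43/16≈2.69, Lentils 14/9≈1.56.
Take all of Soy (7 ha, value 37) — 10 ha left.
Fill the last 10 ha with part of Oats: 10/14 of it earns 40.

10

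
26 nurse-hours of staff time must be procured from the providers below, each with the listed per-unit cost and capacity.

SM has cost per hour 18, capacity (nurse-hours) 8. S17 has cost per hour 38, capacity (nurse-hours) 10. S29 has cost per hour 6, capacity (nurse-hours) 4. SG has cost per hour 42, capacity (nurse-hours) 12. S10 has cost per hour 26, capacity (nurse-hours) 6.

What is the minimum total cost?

628

Fill from the cheapest provider first.
Take 4 from S29 at 6 → need 22 more.
SM (18): use full 8 → 14 nurse-hours to go.
Take 6 from S10 at 26 → need 8 more.
Take 8 from S17 at 38 to finish.
SG: unused.
Cost = 4×6 + 8×18 + 6×26 + 8×38 = 628.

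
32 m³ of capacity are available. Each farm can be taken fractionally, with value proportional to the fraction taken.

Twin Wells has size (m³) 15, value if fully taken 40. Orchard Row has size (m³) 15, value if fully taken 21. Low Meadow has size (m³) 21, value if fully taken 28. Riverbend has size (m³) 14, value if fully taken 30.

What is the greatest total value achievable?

74.2

Sort by value density: Twin Wells 40/15≈2.67, Riverbend 30/14≈2.14, Orchard Row 21/15≈1.4, Low Meadow 28/21≈1.33.
Twin Wells: take in full, 15 m³ for value 40 ; 17 left.
Riverbend: take in full, 14 m³ for value 30 ; 3 left.
Only 3 m³ remain; take 3/15 of Orchard Row for value 21×3/15 = 4.2.
Total value = 74.2.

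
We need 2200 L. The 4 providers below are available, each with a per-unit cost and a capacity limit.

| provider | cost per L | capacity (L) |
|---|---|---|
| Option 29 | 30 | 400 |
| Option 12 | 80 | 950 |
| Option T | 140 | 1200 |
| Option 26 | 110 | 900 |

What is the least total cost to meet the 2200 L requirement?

Fill from the cheapest provider first.
Take 400 from Option 29 at 30 — need 1800 more.
Take 950 from Option 12 at 80 — need 850 more.
Option 26 (110): take the remaining 850 — done.
Option T: unused.
Cost = 400×30 + 950×80 + 850×110 = 181500.

181500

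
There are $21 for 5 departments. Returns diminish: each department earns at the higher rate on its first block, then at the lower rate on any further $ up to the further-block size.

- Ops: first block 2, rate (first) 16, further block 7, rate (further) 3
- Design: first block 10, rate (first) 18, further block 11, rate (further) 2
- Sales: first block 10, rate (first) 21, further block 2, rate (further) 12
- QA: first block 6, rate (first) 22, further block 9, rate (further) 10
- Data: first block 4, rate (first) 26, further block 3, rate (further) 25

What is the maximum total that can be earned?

479

Rank every tier by rate: Data/first 26 > Data/second 25 > QA/first 22 > Sales/first 21 > Design/first 18 > Ops/first 16 > Sales/second 12 > QA/second 10 > Ops/second 3 > Design/second 2.
Data first at 26: fill all 4 — 17 left.
Fill Data second block (3 at 25) — 14 left.
Fill QA first block (6 at 22) — 8 left.
8 remain; put them into Sales first at 21.
Total = 26×4 + 25×3 + 22×6 + 21×8 = 479.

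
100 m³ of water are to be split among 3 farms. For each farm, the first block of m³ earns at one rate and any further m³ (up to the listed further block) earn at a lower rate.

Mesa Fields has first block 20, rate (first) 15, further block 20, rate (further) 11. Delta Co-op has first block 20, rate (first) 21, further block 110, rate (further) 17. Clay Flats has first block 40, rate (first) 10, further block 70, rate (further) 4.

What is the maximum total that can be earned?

1780

Rank every tier by rate: Delta Co-op/first 21 > Delta Co-op/second 17 > Mesa Fields/first 15 > Mesa Fields/second 11 > Clay Flats/first 10 > Clay Flats/second 4.
Delta Co-op first at 21: fill all 20 ; 80 left.
80 remain; put them into Delta Co-op second at 17.
Total = 21×20 + 17×80 = 1780.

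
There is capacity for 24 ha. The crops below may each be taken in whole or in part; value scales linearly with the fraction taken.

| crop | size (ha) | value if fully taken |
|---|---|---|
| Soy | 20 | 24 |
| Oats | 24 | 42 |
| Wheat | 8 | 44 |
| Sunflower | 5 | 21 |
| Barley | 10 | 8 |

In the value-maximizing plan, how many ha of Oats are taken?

Best value per unit of size first: Wheat 44/8≈5.5, Sunflower 21/5≈4.2, Oats 42/24≈1.75, Soy 24/20≈1.2, Barley 8/10≈0.8.
Take all of Wheat (8 ha, value 44) — 16 ha left.
All 5 ha of Sunflower fit (value 21) — 11 remain.
11 ha left: a 11/24 share of Oats gives 42×11/24 = 19.25.

11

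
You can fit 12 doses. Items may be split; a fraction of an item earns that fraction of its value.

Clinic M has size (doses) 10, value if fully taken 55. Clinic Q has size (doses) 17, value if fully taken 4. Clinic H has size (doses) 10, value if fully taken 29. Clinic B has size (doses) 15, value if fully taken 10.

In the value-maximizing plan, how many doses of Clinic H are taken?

2

Rank by value-to-size ratio: Clinic M 55/10≈5.5, Clinic H 29/10≈2.9, Clinic B 10/15≈0.667, Clinic Q 4/17≈0.235.
Take all of Clinic M (10 doses, value 55) → 2 doses left.
Fill the last 2 doses with part of Clinic H: 2/10 of it earns 5.8.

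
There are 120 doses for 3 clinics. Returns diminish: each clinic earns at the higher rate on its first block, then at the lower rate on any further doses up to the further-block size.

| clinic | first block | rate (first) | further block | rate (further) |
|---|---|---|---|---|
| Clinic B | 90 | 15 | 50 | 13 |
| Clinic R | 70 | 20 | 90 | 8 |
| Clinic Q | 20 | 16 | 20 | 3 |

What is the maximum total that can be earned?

Order all 6 blocks by rate: Clinic R/T1 20 > Clinic Q/T1 16 > Clinic B/T1 15 > Clinic B/T2 13 > Clinic R/T2 8 > Clinic Q/T2 3.
Fill Clinic R T1 block (70 at 20) → 50 left.
Fill Clinic Q T1 block (20 at 16) → 30 left.
30 remain; put them into Clinic B T1 at 15.
Total = 20×70 + 16×20 + 15×30 = 2170.

2170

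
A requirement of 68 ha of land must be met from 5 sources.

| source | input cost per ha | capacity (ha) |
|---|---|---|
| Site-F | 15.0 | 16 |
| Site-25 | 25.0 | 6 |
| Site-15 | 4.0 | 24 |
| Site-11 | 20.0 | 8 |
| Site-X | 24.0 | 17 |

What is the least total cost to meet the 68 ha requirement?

979

Fill from the cheapest source first.
Take 24 from Site-15 at 4.0 ; need 44 more.
Site-F at 15.0: take all 16 ha ; 28 still needed.
Take 8 from Site-11 at 20.0 ; need 20 more.
Site-X (24.0): use full 17 ; 3 ha to go.
Take 3 from Site-25 at 25.0 to finish.
Cost = 24×4.0 + 16×15.0 + 8×20.0 + 17×24.0 + 3×25.0 = 979.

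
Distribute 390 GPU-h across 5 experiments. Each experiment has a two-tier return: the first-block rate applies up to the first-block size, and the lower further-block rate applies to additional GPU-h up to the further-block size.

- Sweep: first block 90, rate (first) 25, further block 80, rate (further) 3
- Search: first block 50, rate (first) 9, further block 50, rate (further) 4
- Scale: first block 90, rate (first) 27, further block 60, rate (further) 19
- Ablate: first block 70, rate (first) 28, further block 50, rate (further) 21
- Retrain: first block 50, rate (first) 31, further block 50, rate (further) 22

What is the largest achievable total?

Rank every tier by rate: Retrain/first 31 > Ablate/first 28 > Scale/first 27 > Sweep/first 25 > Retrain/second 22 > Ablate/second 21 > Scale/second 19 > Search/first 9 > Search/second 4 > Sweep/second 3.
Retrain first at 31: fill all 50 — 340 left.
Fill Ablate first block (70 at 28) — 270 left.
Scale/first (27): +90 — 180 left.
Sweep/first (25): +90 — 90 left.
Retrain second at 22: fill all 50 — 40 left.
Ablate second at 21: only 40 left, fill 40.
Total = 31×50 + 28×70 + 27×90 + 25×90 + 22×50 + 21×40 = 10130.

10130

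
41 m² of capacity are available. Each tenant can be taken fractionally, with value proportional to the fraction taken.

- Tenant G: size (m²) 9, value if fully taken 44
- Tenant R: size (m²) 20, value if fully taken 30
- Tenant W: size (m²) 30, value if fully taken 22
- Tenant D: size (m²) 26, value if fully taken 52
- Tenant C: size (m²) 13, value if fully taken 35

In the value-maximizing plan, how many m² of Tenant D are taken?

19

Best value per unit of size first: Tenant G 44/9≈4.89, Tenant C 35/13≈2.69, Tenant D 52/26≈2, Tenant R 30/20≈1.5, Tenant W 22/30≈0.733.
All 9 m² of Tenant G fit (value 44) ; 32 remain.
Take all of Tenant C (13 m², value 35) ; 19 m² left.
Fill the last 19 m² with part of Tenant D: 19/26 of it earns 38.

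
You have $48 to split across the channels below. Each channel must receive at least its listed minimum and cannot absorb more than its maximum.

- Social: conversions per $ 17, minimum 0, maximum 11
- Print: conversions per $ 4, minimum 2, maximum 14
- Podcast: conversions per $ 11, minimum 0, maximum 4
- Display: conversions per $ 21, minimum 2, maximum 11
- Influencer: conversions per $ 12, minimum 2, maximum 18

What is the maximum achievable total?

694

Meeting every minimum uses 0+2+0+2+2 = 6 $, leaving 42.
Rank by conversions per $: Display 21 > Social 17 > Influencer 12 > Podcast 11 > Print 4.
Display: +9 to 11 (cap) — 33 left.
Give Social 11 more to hit its cap of 11 — 22 left.
Influencer takes 16 more to reach its cap of 18 — 6 left.
Podcast takes 4 more to reach its cap of 4 — 2 left.
Print: +2 (room for 12) → 4. Pool exhausted.
Total = 17×11 + 4×4 + 11×4 + 21×11 + 12×18 = 694.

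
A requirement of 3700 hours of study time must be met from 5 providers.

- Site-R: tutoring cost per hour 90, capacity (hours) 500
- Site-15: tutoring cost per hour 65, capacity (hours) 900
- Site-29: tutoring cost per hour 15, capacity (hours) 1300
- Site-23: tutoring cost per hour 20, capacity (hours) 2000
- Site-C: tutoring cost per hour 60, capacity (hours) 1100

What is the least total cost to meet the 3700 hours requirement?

83500

Use providers in increasing cost order.
Take 1300 from Site-29 at 15 — need 2400 more.
Site-23 at 20: take all 2000 hours — 400 still needed.
Take 400 from Site-C at 60 to finish.
Site-15, Site-R: unused.
Cost = 1300×15 + 2000×20 + 400×60 = 83500.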